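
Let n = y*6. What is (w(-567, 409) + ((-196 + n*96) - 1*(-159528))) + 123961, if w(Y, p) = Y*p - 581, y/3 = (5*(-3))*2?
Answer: -1031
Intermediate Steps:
y = -90 (y = 3*((5*(-3))*2) = 3*(-15*2) = 3*(-30) = -90)
w(Y, p) = -581 + Y*p
n = -540 (n = -90*6 = -540)
(w(-567, 409) + ((-196 + n*96) - 1*(-159528))) + 123961 = ((-581 - 567*409) + ((-196 - 540*96) - 1*(-159528))) + 123961 = ((-581 - 231903) + ((-196 - 51840) + 159528)) + 123961 = (-232484 + (-52036 + 159528)) + 123961 = (-232484 + 107492) + 123961 = -124992 + 123961 = -1031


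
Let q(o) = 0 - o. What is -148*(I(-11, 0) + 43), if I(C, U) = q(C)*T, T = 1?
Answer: -7992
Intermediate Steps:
q(o) = -o
I(C, U) = -C (I(C, U) = -C*1 = -C)
-148*(I(-11, 0) + 43) = -148*(-1*(-11) + 43) = -148*(11 + 43) = -148*54 = -7992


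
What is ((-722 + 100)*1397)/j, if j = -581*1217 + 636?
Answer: 868934/706441 ≈ 1.2300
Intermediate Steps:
j = -706441 (j = -707077 + 636 = -706441)
((-722 + 100)*1397)/j = ((-722 + 100)*1397)/(-706441) = -622*1397*(-1/706441) = -868934*(-1/706441) = 868934/706441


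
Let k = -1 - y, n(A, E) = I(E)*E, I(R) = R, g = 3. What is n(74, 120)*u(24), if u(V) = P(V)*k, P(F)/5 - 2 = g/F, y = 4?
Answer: -765000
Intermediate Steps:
P(F) = 10 + 15/F (P(F) = 10 + 5*(3/F) = 10 + 15/F)
n(A, E) = E² (n(A, E) = E*E = E²)
k = -5 (k = -1 - 1*4 = -1 - 4 = -5)
u(V) = -50 - 75/V (u(V) = (10 + 15/V)*(-5) = -50 - 75/V)
n(74, 120)*u(24) = 120²*(-50 - 75/24) = 14400*(-50 - 75*1/24) = 14400*(-50 - 25/8) = 14400*(-425/8) = -765000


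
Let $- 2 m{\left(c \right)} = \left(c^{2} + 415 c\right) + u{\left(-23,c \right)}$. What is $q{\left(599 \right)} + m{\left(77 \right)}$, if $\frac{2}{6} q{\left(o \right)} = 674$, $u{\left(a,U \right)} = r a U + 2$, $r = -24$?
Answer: $-38173$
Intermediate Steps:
$u{\left(a,U \right)} = 2 - 24 U a$ ($u{\left(a,U \right)} = - 24 a U + 2 = - 24 U a + 2 = 2 - 24 U a$)
$q{\left(o \right)} = 2022$ ($q{\left(o \right)} = 3 \cdot 674 = 2022$)
$m{\left(c \right)} = -1 - \frac{967 c}{2} - \frac{c^{2}}{2}$ ($m{\left(c \right)} = - \frac{\left(c^{2} + 415 c\right) - \left(-2 + 24 c \left(-23\right)\right)}{2} = - \frac{\left(c^{2} + 415 c\right) + \left(2 + 552 c\right)}{2} = - \frac{2 + c^{2} + 967 c}{2} = -1 - \frac{967 c}{2} - \frac{c^{2}}{2}$)
$q{\left(599 \right)} + m{\left(77 \right)} = 2022 - \left(\frac{74461}{2} + \frac{5929}{2}\right) = 2022 - 40195 = -38173$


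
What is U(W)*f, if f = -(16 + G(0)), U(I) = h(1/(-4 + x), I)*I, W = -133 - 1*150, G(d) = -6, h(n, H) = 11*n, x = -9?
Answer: -31130/13 ≈ -2394.6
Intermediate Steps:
W = -283 (W = -133 - 150 = -283)
U(I) = -11*I/13 (U(I) = (11/(-4 - 9))*I = (11/(-13))*I = (11*(-1/13))*I = -11*I/13)
f = -10 (f = -(16 - 6) = -1*10 = -10)
U(W)*f = -11/13*(-283)*(-10) = (3113/13)*(-10) = -31130/13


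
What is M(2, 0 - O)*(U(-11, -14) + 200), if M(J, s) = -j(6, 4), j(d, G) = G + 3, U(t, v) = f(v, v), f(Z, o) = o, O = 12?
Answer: -1302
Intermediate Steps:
U(t, v) = v
j(d, G) = 3 + G
M(J, s) = -7 (M(J, s) = -(3 + 4) = -1*7 = -7)
M(2, 0 - O)*(U(-11, -14) + 200) = -7*(-14 + 200) = -7*186 = -1302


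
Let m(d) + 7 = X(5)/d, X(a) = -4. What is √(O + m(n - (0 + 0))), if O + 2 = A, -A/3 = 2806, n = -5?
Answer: I*√210655/5 ≈ 91.794*I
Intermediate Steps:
m(d) = -7 - 4/d
A = -8418 (A = -3*2806 = -8418)
O = -8420 (O = -2 - 8418 = -8420)
√(O + m(n - (0 + 0))) = √(-8420 + (-7 - 4/(-5 - (0 + 0)))) = √(-8420 + (-7 - 4/(-5 - 1*0))) = √(-8420 + (-7 - 4/(-5 + 0))) = √(-8420 + (-7 - 4/(-5))) = √(-8420 + (-7 - 4*(-⅕))) = √(-8420 + (-7 + ⅘)) = √(-8420 - 31/5) = √(-42131/5) = I*√210655/5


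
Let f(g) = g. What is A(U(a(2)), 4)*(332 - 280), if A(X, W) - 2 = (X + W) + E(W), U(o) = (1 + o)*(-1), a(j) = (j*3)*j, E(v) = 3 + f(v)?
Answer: 0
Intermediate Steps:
E(v) = 3 + v
a(j) = 3*j² (a(j) = (3*j)*j = 3*j²)
U(o) = -1 - o
A(X, W) = 5 + X + 2*W (A(X, W) = 2 + ((X + W) + (3 + W)) = 2 + ((W + X) + (3 + W)) = 2 + (3 + X + 2*W) = 5 + X + 2*W)
A(U(a(2)), 4)*(332 - 280) = (5 + (-1 - 3*2²) + 2*4)*(332 - 280) = (5 + (-1 - 3*4) + 8)*52 = (5 + (-1 - 1*12) + 8)*52 = (5 + (-1 - 12) + 8)*52 = (5 - 13 + 8)*52 = 0*52 = 0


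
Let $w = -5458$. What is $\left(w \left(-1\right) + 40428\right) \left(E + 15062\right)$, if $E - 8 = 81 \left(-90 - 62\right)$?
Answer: $126553588$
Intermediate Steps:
$E = -12304$ ($E = 8 + 81 \left(-90 - 62\right) = 8 + 81 \left(-152\right) = 8 - 12312 = -12304$)
$\left(w \left(-1\right) + 40428\right) \left(E + 15062\right) = \left(\left(-5458\right) \left(-1\right) + 40428\right) \left(-12304 + 15062\right) = \left(5458 + 40428\right) 2758 = 45886 \cdot 2758 = 126553588$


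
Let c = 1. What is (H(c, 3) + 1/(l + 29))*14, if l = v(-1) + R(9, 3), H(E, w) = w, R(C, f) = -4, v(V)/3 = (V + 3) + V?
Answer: 85/2 ≈ 42.500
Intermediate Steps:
v(V) = 9 + 6*V (v(V) = 3*((V + 3) + V) = 3*((3 + V) + V) = 3*(3 + 2*V) = 9 + 6*V)
l = -1 (l = (9 + 6*(-1)) - 4 = (9 - 6) - 4 = 3 - 4 = -1)
(H(c, 3) + 1/(l + 29))*14 = (3 + 1/(-1 + 29))*14 = (3 + 1/28)*14 = (85/28)*14 = 85/2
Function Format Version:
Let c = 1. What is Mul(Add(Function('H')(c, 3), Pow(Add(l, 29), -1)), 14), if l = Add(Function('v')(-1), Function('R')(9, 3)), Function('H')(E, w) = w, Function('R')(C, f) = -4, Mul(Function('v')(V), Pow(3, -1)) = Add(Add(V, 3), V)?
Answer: Rational(85, 2) ≈ 42.500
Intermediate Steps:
Function('v')(V) = Add(9, Mul(6, V)) (Function('v')(V) = Mul(3, Add(Add(V, 3), V)) = Mul(3, Add(Add(3, V), V)) = Mul(3, Add(3, Mul(2, V))) = Add(9, Mul(6, V)))
l = -1 (l = Add(Add(9, Mul(6, -1)), -4) = Add(Add(9, -6), -4) = Add(3, -4) = -1)
Mul(Add(Function('H')(c, 3), Pow(Add(l, 29), -1)), 14) = Mul(Add(3, Pow(Add(-1, 29), -1)), 14) = Mul(Add(3, Pow(28, -1)), 14) = Mul(Add(3, Rational(1, 28)), 14) = Mul(Rational(85, 28), 14) = Rational(85, 2)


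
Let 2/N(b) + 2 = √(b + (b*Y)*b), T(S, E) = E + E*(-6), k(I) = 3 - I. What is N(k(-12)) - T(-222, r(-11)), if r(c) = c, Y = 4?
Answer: -50101/911 + 2*√915/911 ≈ -54.929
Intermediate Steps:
T(S, E) = -5*E (T(S, E) = E - 6*E = -5*E)
N(b) = 2/(-2 + √(b + 4*b²)) (N(b) = 2/(-2 + √(b + (b*4)*b)) = 2/(-2 + √(b + (4*b)*b)) = 2/(-2 + √(b + 4*b²)))
N(k(-12)) - T(-222, r(-11)) = 2/(-2 + √((3 - 1*(-12))*(1 + 4*(3 - 1*(-12))))) - (-5)*(-11) = 2/(-2 + √((3 + 12)*(1 + 4*(3 + 12)))) - 1*55 = 2/(-2 + √(15*(1 + 4*15))) - 55 = 2/(-2 + √(15*(1 + 60))) - 55 = 2/(-2 + √(15*61)) - 55 = 2/(-2 + √915) - 55 = -55 + 2/(-2 + √915)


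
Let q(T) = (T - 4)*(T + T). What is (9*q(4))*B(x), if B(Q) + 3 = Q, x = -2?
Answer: 0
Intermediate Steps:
B(Q) = -3 + Q
q(T) = 2*T*(-4 + T) (q(T) = (-4 + T)*(2*T) = 2*T*(-4 + T))
(9*q(4))*B(x) = (9*(2*4*(-4 + 4)))*(-3 - 2) = (9*(2*4*0))*(-5) = (9*0)*(-5) = 0*(-5) = 0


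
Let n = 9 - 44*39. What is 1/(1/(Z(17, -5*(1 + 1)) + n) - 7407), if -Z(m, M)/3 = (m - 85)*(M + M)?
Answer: -5787/42864310 ≈ -0.00013501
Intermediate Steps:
n = -1707 (n = 9 - 1716 = -1707)
Z(m, M) = -6*M*(-85 + m) (Z(m, M) = -3*(m - 85)*(M + M) = -3*(-85 + m)*2*M = -6*M*(-85 + m))
1/(1/(Z(17, -5*(1 + 1)) + n) - 7407) = 1/(1/(6*(-5*(1 + 1))*(85 - 1*17) - 1707) - 7407) = 1/(1/(6*(-5*2)*(85 - 17) - 1707) - 7407) = 1/(1/(6*(-10)*68 - 1707) - 7407) = 1/(1/(-4080 - 1707) - 7407) = 1/(1/(-5787) - 7407) = 1/(-1/5787 - 7407) = 1/(-42864310/5787) = -5787/42864310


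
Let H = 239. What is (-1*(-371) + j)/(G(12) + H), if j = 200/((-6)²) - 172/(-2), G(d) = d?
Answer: 4163/2259 ≈ 1.8429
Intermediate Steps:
j = 824/9 (j = 200/36 - 172*(-½) = 200*(1/36) + 86 = 50/9 + 86 = 824/9 ≈ 91.556)
(-1*(-371) + j)/(G(12) + H) = (-1*(-371) + 824/9)/(12 + 239) = (371 + 824/9)/251 = (4163/9)*(1/251) = 4163/2259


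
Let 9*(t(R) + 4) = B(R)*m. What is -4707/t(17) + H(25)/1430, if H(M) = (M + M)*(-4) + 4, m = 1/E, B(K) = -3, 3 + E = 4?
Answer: 776557/715 ≈ 1086.1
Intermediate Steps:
E = 1 (E = -3 + 4 = 1)
m = 1 (m = 1/1 = 1)
H(M) = 4 - 8*M (H(M) = (2*M)*(-4) + 4 = -8*M + 4 = 4 - 8*M)
t(R) = -13/3 (t(R) = -4 + (-3*1)/9 = -4 + (1/9)*(-3) = -4 - 1/3 = -13/3)
-4707/t(17) + H(25)/1430 = -4707/(-13/3) + (4 - 8*25)/1430 = -4707*(-3/13) + (4 - 200)*(1/1430) = 14121/13 - 196*1/1430 = 14121/13 - 98/715 = 776557/715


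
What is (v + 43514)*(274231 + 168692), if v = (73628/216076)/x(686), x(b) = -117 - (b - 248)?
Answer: 192608523818400443/9993515 ≈ 1.9273e+10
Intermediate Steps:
x(b) = 131 - b (x(b) = -117 - (-248 + b) = -117 + (248 - b) = 131 - b)
v = -18407/29980545 (v = (73628/216076)/(131 - 1*686) = (73628*(1/216076))/(131 - 686) = (18407/54019)/(-555) = (18407/54019)*(-1/555) = -18407/29980545 ≈ -0.00061397)
(v + 43514)*(274231 + 168692) = (-18407/29980545 + 43514)*(274231 + 168692) = (1304573416723/29980545)*442923 = 192608523818400443/9993515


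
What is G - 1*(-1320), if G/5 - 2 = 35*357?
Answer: 63805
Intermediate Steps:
G = 62485 (G = 10 + 5*(35*357) = 10 + 5*12495 = 10 + 62475 = 62485)
G - 1*(-1320) = 62485 - 1*(-1320) = 62485 + 1320 = 63805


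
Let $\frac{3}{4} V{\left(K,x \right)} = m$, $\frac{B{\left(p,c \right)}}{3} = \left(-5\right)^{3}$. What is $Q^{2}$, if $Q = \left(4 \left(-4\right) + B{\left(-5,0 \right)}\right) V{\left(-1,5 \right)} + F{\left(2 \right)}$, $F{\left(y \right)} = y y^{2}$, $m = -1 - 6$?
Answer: $\frac{120384784}{9} \approx 1.3376 \cdot 10^{7}$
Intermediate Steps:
$B{\left(p,c \right)} = -375$ ($B{\left(p,c \right)} = 3 \left(-5\right)^{3} = 3 \left(-125\right) = -375$)
$m = -7$ ($m = -1 - 6 = -7$)
$V{\left(K,x \right)} = - \frac{28}{3}$ ($V{\left(K,x \right)} = \frac{4}{3} \left(-7\right) = - \frac{28}{3}$)
$F{\left(y \right)} = y^{3}$
$Q = \frac{10972}{3}$ ($Q = \left(4 \left(-4\right) - 375\right) \left(- \frac{28}{3}\right) + 2^{3} = \left(-16 - 375\right) \left(- \frac{28}{3}\right) + 8 = \left(-391\right) \left(- \frac{28}{3}\right) + 8 = \frac{10948}{3} + 8 = \frac{10972}{3} \approx 3657.3$)
$Q^{2} = \left(\frac{10972}{3}\right)^{2} = \frac{120384784}{9}$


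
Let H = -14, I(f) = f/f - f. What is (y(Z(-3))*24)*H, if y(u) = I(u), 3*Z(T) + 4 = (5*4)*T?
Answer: -7504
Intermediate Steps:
I(f) = 1 - f
Z(T) = -4/3 + 20*T/3 (Z(T) = -4/3 + ((5*4)*T)/3 = -4/3 + (20*T)/3 = -4/3 + 20*T/3)
y(u) = 1 - u
(y(Z(-3))*24)*H = ((1 - (-4/3 + (20/3)*(-3)))*24)*(-14) = ((1 - (-4/3 - 20))*24)*(-14) = ((1 - 1*(-64/3))*24)*(-14) = ((1 + 64/3)*24)*(-14) = ((67/3)*24)*(-14) = 536*(-14) = -7504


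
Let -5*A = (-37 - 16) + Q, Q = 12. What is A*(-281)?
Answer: -11521/5 ≈ -2304.2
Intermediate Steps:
A = 41/5 (A = -((-37 - 16) + 12)/5 = -(-53 + 12)/5 = -1/5*(-41) = 41/5 ≈ 8.2000)
A*(-281) = (41/5)*(-281) = -11521/5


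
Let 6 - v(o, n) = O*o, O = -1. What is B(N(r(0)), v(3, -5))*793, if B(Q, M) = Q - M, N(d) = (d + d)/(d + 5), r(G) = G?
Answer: -7137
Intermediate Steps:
v(o, n) = 6 + o (v(o, n) = 6 - (-1)*o = 6 + o)
N(d) = 2*d/(5 + d) (N(d) = (2*d)/(5 + d) = 2*d/(5 + d))
B(N(r(0)), v(3, -5))*793 = (2*0/(5 + 0) - (6 + 3))*793 = (2*0/5 - 1*9)*793 = (2*0*(1/5) - 9)*793 = (0 - 9)*793 = -9*793 = -7137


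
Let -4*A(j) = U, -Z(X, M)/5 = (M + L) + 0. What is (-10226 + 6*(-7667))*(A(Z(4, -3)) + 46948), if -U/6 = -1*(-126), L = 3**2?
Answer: -2650419236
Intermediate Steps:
L = 9
Z(X, M) = -45 - 5*M (Z(X, M) = -5*((M + 9) + 0) = -5*((9 + M) + 0) = -5*(9 + M) = -45 - 5*M)
U = -756 (U = -(-6)*(-126) = -6*126 = -756)
A(j) = 189 (A(j) = -1/4*(-756) = 189)
(-10226 + 6*(-7667))*(A(Z(4, -3)) + 46948) = (-10226 + 6*(-7667))*(189 + 46948) = (-10226 - 46002)*47137 = -56228*47137 = -2650419236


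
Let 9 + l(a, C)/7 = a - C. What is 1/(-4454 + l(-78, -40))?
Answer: -1/4783 ≈ -0.00020907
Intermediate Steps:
l(a, C) = -63 - 7*C + 7*a (l(a, C) = -63 + 7*(a - C) = -63 + (-7*C + 7*a) = -63 - 7*C + 7*a)
1/(-4454 + l(-78, -40)) = 1/(-4454 + (-63 - 7*(-40) + 7*(-78))) = 1/(-4454 + (-63 + 280 - 546)) = 1/(-4454 - 329) = 1/(-4783) = -1/4783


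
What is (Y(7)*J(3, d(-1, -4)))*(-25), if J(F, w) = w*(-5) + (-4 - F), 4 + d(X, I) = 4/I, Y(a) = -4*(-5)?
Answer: -9000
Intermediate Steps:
Y(a) = 20
d(X, I) = -4 + 4/I
J(F, w) = -4 - F - 5*w (J(F, w) = -5*w + (-4 - F) = -4 - F - 5*w)
(Y(7)*J(3, d(-1, -4)))*(-25) = (20*(-4 - 1*3 - 5*(-4 + 4/(-4))))*(-25) = (20*(-4 - 3 - 5*(-4 + 4*(-¼))))*(-25) = (20*(-4 - 3 - 5*(-4 - 1)))*(-25) = (20*(-4 - 3 - 5*(-5)))*(-25) = (20*(-4 - 3 + 25))*(-25) = (20*18)*(-25) = 360*(-25) = -9000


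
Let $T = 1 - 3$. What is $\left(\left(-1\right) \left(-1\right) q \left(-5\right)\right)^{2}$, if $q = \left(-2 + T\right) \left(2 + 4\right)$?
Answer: $14400$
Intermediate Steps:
$T = -2$
$q = -24$ ($q = \left(-2 - 2\right) \left(2 + 4\right) = \left(-4\right) 6 = -24$)
$\left(\left(-1\right) \left(-1\right) q \left(-5\right)\right)^{2} = \left(\left(-1\right) \left(-1\right) \left(-24\right) \left(-5\right)\right)^{2} = \left(1 \left(-24\right) \left(-5\right)\right)^{2} = \left(\left(-24\right) \left(-5\right)\right)^{2} = 120^{2} = 14400$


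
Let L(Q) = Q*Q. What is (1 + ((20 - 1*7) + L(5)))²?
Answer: 1521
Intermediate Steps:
L(Q) = Q²
(1 + ((20 - 1*7) + L(5)))² = (1 + ((20 - 1*7) + 5²))² = (1 + ((20 - 7) + 25))² = (1 + (13 + 25))² = (1 + 38)² = 39² = 1521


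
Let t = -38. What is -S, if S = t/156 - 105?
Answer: 8209/78 ≈ 105.24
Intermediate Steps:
S = -8209/78 (S = -38/156 - 105 = -38*1/156 - 105 = -19/78 - 105 = -8209/78 ≈ -105.24)
-S = -1*(-8209/78) = 8209/78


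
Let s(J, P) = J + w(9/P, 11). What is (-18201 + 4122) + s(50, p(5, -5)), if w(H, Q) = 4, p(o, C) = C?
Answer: -14025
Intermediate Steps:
s(J, P) = 4 + J (s(J, P) = J + 4 = 4 + J)
(-18201 + 4122) + s(50, p(5, -5)) = (-18201 + 4122) + (4 + 50) = -14079 + 54 = -14025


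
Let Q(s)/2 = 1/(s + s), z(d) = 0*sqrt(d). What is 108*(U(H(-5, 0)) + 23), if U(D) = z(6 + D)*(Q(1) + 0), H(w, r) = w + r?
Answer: 2484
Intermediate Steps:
z(d) = 0
Q(s) = 1/s (Q(s) = 2/(s + s) = 2/((2*s)) = 2*(1/(2*s)) = 1/s)
H(w, r) = r + w
U(D) = 0 (U(D) = 0*(1/1 + 0) = 0*(1 + 0) = 0*1 = 0)
108*(U(H(-5, 0)) + 23) = 108*(0 + 23) = 108*23 = 2484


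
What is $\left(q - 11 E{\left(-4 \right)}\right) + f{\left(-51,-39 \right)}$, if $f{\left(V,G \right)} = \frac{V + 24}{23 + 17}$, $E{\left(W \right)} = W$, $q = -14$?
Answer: $\frac{1173}{40} \approx 29.325$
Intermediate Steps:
$f{\left(V,G \right)} = \frac{3}{5} + \frac{V}{40}$ ($f{\left(V,G \right)} = \frac{24 + V}{40} = \left(24 + V\right) \frac{1}{40} = \frac{3}{5} + \frac{V}{40}$)
$\left(q - 11 E{\left(-4 \right)}\right) + f{\left(-51,-39 \right)} = \left(-14 - -44\right) + \left(\frac{3}{5} + \frac{1}{40} \left(-51\right)\right) = \left(-14 + 44\right) + \left(\frac{3}{5} - \frac{51}{40}\right) = 30 - \frac{27}{40} = \frac{1173}{40}$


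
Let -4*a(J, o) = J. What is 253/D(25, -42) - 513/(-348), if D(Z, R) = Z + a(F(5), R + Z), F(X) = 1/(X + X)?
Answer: 1344749/115884 ≈ 11.604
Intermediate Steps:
F(X) = 1/(2*X)
a(J, o) = -J/4
D(Z, R) = -1/40 + Z (D(Z, R) = Z - 1/(8*5) = Z - ¼*⅒ = Z - 1/40 = -1/40 + Z)
253/D(25, -42) - 513/(-348) = 253/(-1/40 + 25) - 513/(-348) = 253/(999/40) - 513*(-1/348) = 253*(40/999) + 171/116 = 10120/999 + 171/116 = 1344749/115884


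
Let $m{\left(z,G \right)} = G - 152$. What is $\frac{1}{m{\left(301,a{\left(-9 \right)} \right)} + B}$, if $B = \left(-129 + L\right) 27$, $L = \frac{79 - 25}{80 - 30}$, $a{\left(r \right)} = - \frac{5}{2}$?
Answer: $- \frac{50}{180417} \approx -0.00027714$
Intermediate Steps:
$a{\left(r \right)} = - \frac{5}{2}$ ($a{\left(r \right)} = \left(-5\right) \frac{1}{2} = - \frac{5}{2}$)
$L = \frac{27}{25}$ ($L = \frac{54}{50} = 54 \cdot \frac{1}{50} = \frac{27}{25} \approx 1.08$)
$m{\left(z,G \right)} = -152 + G$
$B = - \frac{86346}{25}$ ($B = \left(-129 + \frac{27}{25}\right) 27 = \left(- \frac{3198}{25}\right) 27 = - \frac{86346}{25} \approx -3453.8$)
$\frac{1}{m{\left(301,a{\left(-9 \right)} \right)} + B} = \frac{1}{\left(-152 - \frac{5}{2}\right) - \frac{86346}{25}} = \frac{1}{- \frac{309}{2} - \frac{86346}{25}} = \frac{1}{- \frac{180417}{50}} = - \frac{50}{180417}$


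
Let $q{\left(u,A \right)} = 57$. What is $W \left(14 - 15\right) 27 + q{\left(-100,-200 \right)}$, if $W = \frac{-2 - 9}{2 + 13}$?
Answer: $\frac{384}{5} \approx 76.8$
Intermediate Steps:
$W = - \frac{11}{15} \approx -0.73333$
$W \left(14 - 15\right) 27 + q{\left(-100,-200 \right)} = - \frac{11 \left(14 - 15\right)}{15} \cdot 27 + 57 = \left(- \frac{11}{15}\right) \left(-1\right) 27 + 57 = \frac{11}{15} \cdot 27 + 57 = \frac{99}{5} + 57 = \frac{384}{5}$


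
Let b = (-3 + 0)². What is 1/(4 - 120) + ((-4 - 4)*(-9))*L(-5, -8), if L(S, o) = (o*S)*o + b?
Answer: -2597473/116 ≈ -22392.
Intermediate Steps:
b = 9 (b = (-3)² = 9)
L(S, o) = 9 + S*o² (L(S, o) = (o*S)*o + 9 = (S*o)*o + 9 = S*o² + 9 = 9 + S*o²)
1/(4 - 120) + ((-4 - 4)*(-9))*L(-5, -8) = 1/(4 - 120) + ((-4 - 4)*(-9))*(9 - 5*(-8)²) = 1/(-116) + (-8*(-9))*(9 - 5*64) = -1/116 + 72*(9 - 320) = -1/116 + 72*(-311) = -1/116 - 22392 = -2597473/116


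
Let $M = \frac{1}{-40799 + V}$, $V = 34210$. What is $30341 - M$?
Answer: $\frac{199916850}{6589} \approx 30341.0$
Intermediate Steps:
$M = - \frac{1}{6589}$ ($M = \frac{1}{-40799 + 34210} = \frac{1}{-6589} = - \frac{1}{6589} \approx -0.00015177$)
$30341 - M = 30341 - - \frac{1}{6589} = 30341 + \frac{1}{6589} = \frac{199916850}{6589}$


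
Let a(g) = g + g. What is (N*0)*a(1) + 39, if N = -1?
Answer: 39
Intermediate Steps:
a(g) = 2*g
(N*0)*a(1) + 39 = (-1*0)*(2*1) + 39 = 0*2 + 39 = 0 + 39 = 39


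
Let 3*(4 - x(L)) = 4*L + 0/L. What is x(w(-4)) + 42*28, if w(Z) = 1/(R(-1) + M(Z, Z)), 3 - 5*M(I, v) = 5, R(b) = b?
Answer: 24800/21 ≈ 1181.0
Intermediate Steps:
M(I, v) = -⅖ (M(I, v) = ⅗ - ⅕*5 = ⅗ - 1 = -⅖)
w(Z) = -5/7 (w(Z) = 1/(-1 - ⅖) = 1/(-7/5) = -5/7)
x(L) = 4 - 4*L/3 (x(L) = 4 - (4*L + 0/L)/3 = 4 - (4*L + 0)/3 = 4 - 4*L/3)
x(w(-4)) + 42*28 = (4 - 4/3*(-5/7)) + 42*28 = (4 + 20/21) + 1176 = 104/21 + 1176 = 24800/21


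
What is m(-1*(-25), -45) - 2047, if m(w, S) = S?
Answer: -2092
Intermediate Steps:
m(-1*(-25), -45) - 2047 = -45 - 2047 = -2092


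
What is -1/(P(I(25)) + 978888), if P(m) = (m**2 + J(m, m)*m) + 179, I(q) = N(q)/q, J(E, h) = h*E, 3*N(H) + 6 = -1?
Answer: -421875/413043893957 ≈ -1.0214e-6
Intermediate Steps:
N(H) = -7/3 (N(H) = -2 + (1/3)*(-1) = -2 - 1/3 = -7/3)
J(E, h) = E*h
I(q) = -7/(3*q)
P(m) = 179 + m**2 + m**3 (P(m) = (m**2 + (m*m)*m) + 179 = (m**2 + m**2*m) + 179 = (m**2 + m**3) + 179 = 179 + m**2 + m**3)
-1/(P(I(25)) + 978888) = -1/((179 + (-7/3/25)**2 + (-7/3/25)**3) + 978888) = -1/((179 + (-7/3*1/25)**2 + (-7/3*1/25)**3) + 978888) = -1/((179 + (-7/75)**2 + (-7/75)**3) + 978888) = -1/((179 + 49/5625 - 343/421875) + 978888) = -1/(75518957/421875 + 978888) = -1/413043893957/421875 = -1*421875/413043893957 = -421875/413043893957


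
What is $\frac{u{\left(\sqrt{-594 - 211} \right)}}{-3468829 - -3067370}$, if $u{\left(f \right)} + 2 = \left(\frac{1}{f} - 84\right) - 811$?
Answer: $\frac{897}{401459} + \frac{i \sqrt{805}}{323174495} \approx 0.0022344 + 8.7793 \cdot 10^{-8} i$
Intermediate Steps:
$u{\left(f \right)} = -897 + \frac{1}{f}$ ($u{\left(f \right)} = -2 - \left(895 - \frac{1}{f}\right) = -897 + \frac{1}{f}$)
$\frac{u{\left(\sqrt{-594 - 211} \right)}}{-3468829 - -3067370} = \frac{-897 + \frac{1}{\sqrt{-594 - 211}}}{-3468829 - -3067370} = \frac{-897 + \frac{1}{\sqrt{-805}}}{-3468829 + 3067370} = \frac{-897 + \frac{1}{i \sqrt{805}}}{-401459} = \left(-897 - \frac{i \sqrt{805}}{805}\right) \left(- \frac{1}{401459}\right) = \frac{897}{401459} + \frac{i \sqrt{805}}{323174495}$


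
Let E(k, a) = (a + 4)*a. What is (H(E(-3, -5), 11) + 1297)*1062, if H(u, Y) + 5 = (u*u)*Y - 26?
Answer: 1636542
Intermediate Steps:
E(k, a) = a*(4 + a) (E(k, a) = (4 + a)*a = a*(4 + a))
H(u, Y) = -31 + Y*u² (H(u, Y) = -5 + ((u*u)*Y - 26) = -5 + (u²*Y - 26) = -5 + (Y*u² - 26) = -5 + (-26 + Y*u²) = -31 + Y*u²)
(H(E(-3, -5), 11) + 1297)*1062 = ((-31 + 11*(-5*(4 - 5))²) + 1297)*1062 = ((-31 + 11*(-5*(-1))²) + 1297)*1062 = ((-31 + 11*5²) + 1297)*1062 = ((-31 + 11*25) + 1297)*1062 = ((-31 + 275) + 1297)*1062 = (244 + 1297)*1062 = 1541*1062 = 1636542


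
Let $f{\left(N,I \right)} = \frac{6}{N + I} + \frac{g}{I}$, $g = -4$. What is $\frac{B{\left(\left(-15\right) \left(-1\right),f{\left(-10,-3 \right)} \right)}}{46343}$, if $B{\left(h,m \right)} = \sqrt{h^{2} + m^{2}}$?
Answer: $\frac{\sqrt{343381}}{1807377} \approx 0.00032422$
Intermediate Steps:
$f{\left(N,I \right)} = - \frac{4}{I} + \frac{6}{I + N}$ ($f{\left(N,I \right)} = \frac{6}{N + I} - \frac{4}{I} = \frac{6}{I + N} - \frac{4}{I} = - \frac{4}{I} + \frac{6}{I + N}$)
$\frac{B{\left(\left(-15\right) \left(-1\right),f{\left(-10,-3 \right)} \right)}}{46343} = \frac{\sqrt{\left(\left(-15\right) \left(-1\right)\right)^{2} + \left(\frac{2 \left(-3 - -20\right)}{\left(-3\right) \left(-3 - 10\right)}\right)^{2}}}{46343} = \sqrt{15^{2} + \left(2 \left(- \frac{1}{3}\right) \frac{1}{-13} \left(-3 + 20\right)\right)^{2}} \cdot \frac{1}{46343} = \sqrt{225 + \left(2 \left(- \frac{1}{3}\right) \left(- \frac{1}{13}\right) 17\right)^{2}} \cdot \frac{1}{46343} = \sqrt{225 + \left(\frac{34}{39}\right)^{2}} \cdot \frac{1}{46343} = \sqrt{225 + \frac{1156}{1521}} \cdot \frac{1}{46343} = \sqrt{\frac{343381}{1521}} \cdot \frac{1}{46343} = \frac{\sqrt{343381}}{39} \cdot \frac{1}{46343} = \frac{\sqrt{343381}}{1807377}$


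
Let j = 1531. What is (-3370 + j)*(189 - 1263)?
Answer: 1975086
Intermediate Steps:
(-3370 + j)*(189 - 1263) = (-3370 + 1531)*(189 - 1263) = -1839*(-1074) = 1975086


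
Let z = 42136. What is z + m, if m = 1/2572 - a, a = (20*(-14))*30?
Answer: 129978593/2572 ≈ 50536.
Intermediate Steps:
a = -8400 (a = -280*30 = -8400)
m = 21604801/2572 (m = 1/2572 - 1*(-8400) = 1/2572 + 8400 = 21604801/2572 ≈ 8400.0)
z + m = 42136 + 21604801/2572 = 129978593/2572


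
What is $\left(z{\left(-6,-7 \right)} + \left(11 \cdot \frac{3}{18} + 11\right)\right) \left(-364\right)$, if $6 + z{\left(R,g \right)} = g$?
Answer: $\frac{182}{3} \approx 60.667$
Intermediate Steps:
$z{\left(R,g \right)} = -6 + g$
$\left(z{\left(-6,-7 \right)} + \left(11 \cdot \frac{3}{18} + 11\right)\right) \left(-364\right) = \left(\left(-6 - 7\right) + \left(11 \cdot \frac{3}{18} + 11\right)\right) \left(-364\right) = \left(-13 + \left(11 \cdot 3 \cdot \frac{1}{18} + 11\right)\right) \left(-364\right) = \left(-13 + \left(11 \cdot \frac{1}{6} + 11\right)\right) \left(-364\right) = \left(-13 + \left(\frac{11}{6} + 11\right)\right) \left(-364\right) = \left(-13 + \frac{77}{6}\right) \left(-364\right) = \left(- \frac{1}{6}\right) \left(-364\right) = \frac{182}{3}$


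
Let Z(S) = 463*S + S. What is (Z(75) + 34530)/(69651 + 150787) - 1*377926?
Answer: -41654591129/110219 ≈ -3.7793e+5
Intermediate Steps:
Z(S) = 464*S
(Z(75) + 34530)/(69651 + 150787) - 1*377926 = (464*75 + 34530)/(69651 + 150787) - 1*377926 = (34800 + 34530)/220438 - 377926 = 69330*(1/220438) - 377926 = 34665/110219 - 377926 = -41654591129/110219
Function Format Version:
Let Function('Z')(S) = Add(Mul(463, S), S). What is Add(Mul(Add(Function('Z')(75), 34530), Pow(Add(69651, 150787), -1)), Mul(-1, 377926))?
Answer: Rational(-41654591129, 110219) ≈ -3.7793e+5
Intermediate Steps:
Function('Z')(S) = Mul(464, S)
Add(Mul(Add(Function('Z')(75), 34530), Pow(Add(69651, 150787), -1)), Mul(-1, 377926)) = Add(Mul(Add(Mul(464, 75), 34530), Pow(Add(69651, 150787), -1)), Mul(-1, 377926)) = Add(Mul(Add(34800, 34530), Pow(220438, -1)), -377926) = Add(Mul(69330, Rational(1, 220438)), -377926) = Add(Rational(34665, 110219), -377926) = Rational(-41654591129, 110219)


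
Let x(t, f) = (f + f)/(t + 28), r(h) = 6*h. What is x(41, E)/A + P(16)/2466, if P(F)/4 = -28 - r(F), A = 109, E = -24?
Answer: -641464/3091131 ≈ -0.20752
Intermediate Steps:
P(F) = -112 - 24*F (P(F) = 4*(-28 - 6*F) = -112 - 24*F)
x(t, f) = 2*f/(28 + t) (x(t, f) = (2*f)/(28 + t) = 2*f/(28 + t))
x(41, E)/A + P(16)/2466 = (2*(-24)/(28 + 41))/109 + (-112 - 24*16)/2466 = (2*(-24)/69)*(1/109) + (-112 - 384)*(1/2466) = (2*(-24)*(1/69))*(1/109) - 496*1/2466 = -16/23*1/109 - 248/1233 = -16/2507 - 248/1233 = -641464/3091131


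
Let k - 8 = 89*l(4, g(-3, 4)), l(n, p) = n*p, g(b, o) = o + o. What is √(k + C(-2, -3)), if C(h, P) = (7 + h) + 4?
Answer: √2865 ≈ 53.526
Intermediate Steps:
C(h, P) = 11 + h
g(b, o) = 2*o
k = 2856 (k = 8 + 89*(4*(2*4)) = 8 + 89*(4*8) = 8 + 89*32 = 8 + 2848 = 2856)
√(k + C(-2, -3)) = √(2856 + (11 - 2)) = √(2856 + 9) = √2865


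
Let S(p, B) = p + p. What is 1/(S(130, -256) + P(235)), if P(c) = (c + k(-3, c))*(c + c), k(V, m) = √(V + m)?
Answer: 11071/1220545530 - 47*√58/610272765 ≈ 8.4840e-6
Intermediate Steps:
P(c) = 2*c*(c + √(-3 + c)) (P(c) = (c + √(-3 + c))*(c + c) = (c + √(-3 + c))*(2*c) = 2*c*(c + √(-3 + c)))
S(p, B) = 2*p
1/(S(130, -256) + P(235)) = 1/(2*130 + 2*235*(235 + √(-3 + 235))) = 1/(260 + 2*235*(235 + √232)) = 1/(260 + 2*235*(235 + 2*√58)) = 1/(260 + (110450 + 940*√58)) = 1/(110710 + 940*√58)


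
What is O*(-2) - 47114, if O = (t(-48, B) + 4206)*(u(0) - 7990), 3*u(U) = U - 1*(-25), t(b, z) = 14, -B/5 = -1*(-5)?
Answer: 201954458/3 ≈ 6.7318e+7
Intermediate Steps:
B = -25 (B = -(-5)*(-5) = -5*5 = -25)
u(U) = 25/3 + U/3 (u(U) = (U - 1*(-25))/3 = (U + 25)/3 = (25 + U)/3 = 25/3 + U/3)
O = -101047900/3 (O = (14 + 4206)*((25/3 + (⅓)*0) - 7990) = 4220*((25/3 + 0) - 7990) = 4220*(25/3 - 7990) = 4220*(-23945/3) = -101047900/3 ≈ -3.3683e+7)
O*(-2) - 47114 = -101047900/3*(-2) - 47114 = 202095800/3 - 47114 = 201954458/3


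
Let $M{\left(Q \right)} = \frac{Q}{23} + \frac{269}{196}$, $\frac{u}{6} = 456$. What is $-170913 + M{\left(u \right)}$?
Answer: $- \frac{769933361}{4508} \approx -1.7079 \cdot 10^{5}$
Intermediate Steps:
$u = 2736$ ($u = 6 \cdot 456 = 2736$)
$M{\left(Q \right)} = \frac{269}{196} + \frac{Q}{23}$ ($M{\left(Q \right)} = Q \frac{1}{23} + 269 \cdot \frac{1}{196} = \frac{Q}{23} + \frac{269}{196} = \frac{269}{196} + \frac{Q}{23}$)
$-170913 + M{\left(u \right)} = -170913 + \left(\frac{269}{196} + \frac{1}{23} \cdot 2736\right) = -170913 + \left(\frac{269}{196} + \frac{2736}{23}\right) = -170913 + \frac{542443}{4508} = - \frac{769933361}{4508}$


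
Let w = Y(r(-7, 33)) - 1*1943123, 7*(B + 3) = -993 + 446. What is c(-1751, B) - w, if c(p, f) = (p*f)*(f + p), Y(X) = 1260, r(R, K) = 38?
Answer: -12660183313/49 ≈ -2.5837e+8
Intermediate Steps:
B = -568/7 (B = -3 + (-993 + 446)/7 = -3 + (⅐)*(-547) = -3 - 547/7 = -568/7 ≈ -81.143)
c(p, f) = f*p*(f + p) (c(p, f) = (f*p)*(f + p) = f*p*(f + p))
w = -1941863 (w = 1260 - 1*1943123 = 1260 - 1943123 = -1941863)
c(-1751, B) - w = -568/7*(-1751)*(-568/7 - 1751) - 1*(-1941863) = -568/7*(-1751)*(-12825/7) + 1941863 = -12755334600/49 + 1941863 = -12660183313/49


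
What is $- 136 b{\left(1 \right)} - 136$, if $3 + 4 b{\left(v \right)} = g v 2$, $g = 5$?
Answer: $-374$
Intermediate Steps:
$b{\left(v \right)} = - \frac{3}{4} + \frac{5 v}{2}$ ($b{\left(v \right)} = - \frac{3}{4} + \frac{5 v 2}{4} = - \frac{3}{4} + \frac{10 v}{4} = - \frac{3}{4} + \frac{5 v}{2}$)
$- 136 b{\left(1 \right)} - 136 = - 136 \left(- \frac{3}{4} + \frac{5}{2} \cdot 1\right) - 136 = - 136 \left(- \frac{3}{4} + \frac{5}{2}\right) - 136 = \left(-136\right) \frac{7}{4} - 136 = -238 - 136 = -374$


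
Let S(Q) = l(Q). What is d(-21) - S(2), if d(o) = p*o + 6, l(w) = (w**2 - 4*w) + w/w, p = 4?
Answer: -75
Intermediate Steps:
l(w) = 1 + w**2 - 4*w (l(w) = (w**2 - 4*w) + 1 = 1 + w**2 - 4*w)
S(Q) = 1 + Q**2 - 4*Q
d(o) = 6 + 4*o (d(o) = 4*o + 6 = 6 + 4*o)
d(-21) - S(2) = (6 + 4*(-21)) - (1 + 2**2 - 4*2) = (6 - 84) - (1 + 4 - 8) = -78 - 1*(-3) = -78 + 3 = -75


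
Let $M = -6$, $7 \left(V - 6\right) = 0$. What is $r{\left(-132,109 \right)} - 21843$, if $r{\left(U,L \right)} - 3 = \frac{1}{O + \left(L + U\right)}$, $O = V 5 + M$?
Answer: $-21839$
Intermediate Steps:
$V = 6$ ($V = 6 + \frac{1}{7} \cdot 0 = 6 + 0 = 6$)
$O = 24$ ($O = 6 \cdot 5 - 6 = 30 - 6 = 24$)
$r{\left(U,L \right)} = 3 + \frac{1}{24 + L + U}$ ($r{\left(U,L \right)} = 3 + \frac{1}{24 + \left(L + U\right)} = 3 + \frac{1}{24 + L + U}$)
$r{\left(-132,109 \right)} - 21843 = \frac{73 + 3 \cdot 109 + 3 \left(-132\right)}{24 + 109 - 132} - 21843 = \frac{73 + 327 - 396}{1} - 21843 = 1 \cdot 4 - 21843 = 4 - 21843 = -21839$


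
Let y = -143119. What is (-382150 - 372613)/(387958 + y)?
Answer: -754763/244839 ≈ -3.0827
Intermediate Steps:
(-382150 - 372613)/(387958 + y) = (-382150 - 372613)/(387958 - 143119) = -754763/244839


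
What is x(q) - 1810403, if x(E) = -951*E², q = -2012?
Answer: -3851595347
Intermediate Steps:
x(q) - 1810403 = -951*(-2012)² - 1810403 = -951*4048144 - 1810403 = -3849784944 - 1810403 = -3851595347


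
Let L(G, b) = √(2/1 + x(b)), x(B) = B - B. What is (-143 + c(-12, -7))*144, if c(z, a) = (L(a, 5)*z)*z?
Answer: -20592 + 20736*√2 ≈ 8733.1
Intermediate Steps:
x(B) = 0
L(G, b) = √2 (L(G, b) = √(2/1 + 0) = √(2*1 + 0) = √(2 + 0) = √2)
c(z, a) = √2*z² (c(z, a) = (√2*z)*z = (z*√2)*z = √2*z²)
(-143 + c(-12, -7))*144 = (-143 + √2*(-12)²)*144 = (-143 + √2*144)*144 = (-143 + 144*√2)*144 = -20592 + 20736*√2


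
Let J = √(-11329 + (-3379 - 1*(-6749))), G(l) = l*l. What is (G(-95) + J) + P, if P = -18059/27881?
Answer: 251607966/27881 + I*√7959 ≈ 9024.4 + 89.213*I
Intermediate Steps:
P = -18059/27881 (P = -18059*1/27881 = -18059/27881 ≈ -0.64772)
G(l) = l²
J = I*√7959 (J = √(-11329 + (-3379 + 6749)) = √(-11329 + 3370) = √(-7959) = I*√7959 ≈ 89.213*I)
(G(-95) + J) + P = ((-95)² + I*√7959) - 18059/27881 = (9025 + I*√7959) - 18059/27881 = 251607966/27881 + I*√7959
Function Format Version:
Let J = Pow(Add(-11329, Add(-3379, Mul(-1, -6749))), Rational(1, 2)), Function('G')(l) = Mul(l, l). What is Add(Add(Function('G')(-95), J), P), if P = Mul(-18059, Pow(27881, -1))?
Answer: Add(Rational(251607966, 27881), Mul(I, Pow(7959, Rational(1, 2)))) ≈ Add(9024.4, Mul(89.213, I))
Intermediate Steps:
P = Rational(-18059, 27881) (P = Mul(-18059, Rational(1, 27881)) = Rational(-18059, 27881) ≈ -0.64772)
Function('G')(l) = Pow(l, 2)
J = Mul(I, Pow(7959, Rational(1, 2))) (J = Pow(Add(-11329, Add(-3379, 6749)), Rational(1, 2)) = Pow(Add(-11329, 3370), Rational(1, 2)) = Pow(-7959, Rational(1, 2)) = Mul(I, Pow(7959, Rational(1, 2))) ≈ Mul(89.213, I))
Add(Add(Function('G')(-95), J), P) = Add(Add(Pow(-95, 2), Mul(I, Pow(7959, Rational(1, 2)))), Rational(-18059, 27881)) = Add(Add(9025, Mul(I, Pow(7959, Rational(1, 2)))), Rational(-18059, 27881)) = Add(Rational(251607966, 27881), Mul(I, Pow(7959, Rational(1, 2))))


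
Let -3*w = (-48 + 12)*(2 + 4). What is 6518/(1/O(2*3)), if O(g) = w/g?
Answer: 78216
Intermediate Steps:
w = 72 (w = -(-48 + 12)*(2 + 4)/3 = -(-12)*6 = -1/3*(-216) = 72)
O(g) = 72/g
6518/(1/O(2*3)) = 6518/(1/(72/((2*3)))) = 6518/(1/(72/6)) = 6518/(1/(72*(1/6))) = 6518/(1/12) = 6518*12 = 78216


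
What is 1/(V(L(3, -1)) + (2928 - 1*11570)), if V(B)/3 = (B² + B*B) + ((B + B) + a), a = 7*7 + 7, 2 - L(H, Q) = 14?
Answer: -1/7682 ≈ -0.00013017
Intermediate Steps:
L(H, Q) = -12 (L(H, Q) = 2 - 1*14 = 2 - 14 = -12)
a = 56 (a = 49 + 7 = 56)
V(B) = 168 + 6*B + 6*B² (V(B) = 3*((B² + B*B) + ((B + B) + 56)) = 3*((B² + B²) + (2*B + 56)) = 3*(2*B² + (56 + 2*B)) = 3*(56 + 2*B + 2*B²) = 168 + 6*B + 6*B²)
1/(V(L(3, -1)) + (2928 - 1*11570)) = 1/((168 + 6*(-12) + 6*(-12)²) + (2928 - 1*11570)) = 1/((168 - 72 + 6*144) + (2928 - 11570)) = 1/((168 - 72 + 864) - 8642) = 1/(960 - 8642) = 1/(-7682) = -1/7682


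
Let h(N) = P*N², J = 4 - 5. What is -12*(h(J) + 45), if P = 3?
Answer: -576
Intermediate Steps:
J = -1
h(N) = 3*N²
-12*(h(J) + 45) = -12*(3*(-1)² + 45) = -12*(3*1 + 45) = -12*(3 + 45) = -12*48 = -576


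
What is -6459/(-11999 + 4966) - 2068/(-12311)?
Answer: 7235461/6660251 ≈ 1.0864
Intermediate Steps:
-6459/(-11999 + 4966) - 2068/(-12311) = -6459/(-7033) - 2068*(-1/12311) = -6459*(-1/7033) + 2068/12311 = 6459/7033 + 2068/12311 = 7235461/6660251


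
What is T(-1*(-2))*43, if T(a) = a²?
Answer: 172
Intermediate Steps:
T(-1*(-2))*43 = (-1*(-2))²*43 = 2²*43 = 4*43 = 172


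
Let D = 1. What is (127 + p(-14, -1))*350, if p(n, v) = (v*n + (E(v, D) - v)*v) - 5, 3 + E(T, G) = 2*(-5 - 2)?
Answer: 53200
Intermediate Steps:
E(T, G) = -17 (E(T, G) = -3 + 2*(-5 - 2) = -3 + 2*(-7) = -3 - 14 = -17)
p(n, v) = -5 + n*v + v*(-17 - v) (p(n, v) = (v*n + (-17 - v)*v) - 5 = (n*v + v*(-17 - v)) - 5 = -5 + n*v + v*(-17 - v))
(127 + p(-14, -1))*350 = (127 + (-5 - 1*(-1)**2 - 17*(-1) - 14*(-1)))*350 = (127 + (-5 - 1*1 + 17 + 14))*350 = (127 + (-5 - 1 + 17 + 14))*350 = (127 + 25)*350 = 152*350 = 53200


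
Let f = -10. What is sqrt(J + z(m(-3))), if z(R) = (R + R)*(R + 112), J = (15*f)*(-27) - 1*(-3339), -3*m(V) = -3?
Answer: sqrt(7615) ≈ 87.264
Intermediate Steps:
m(V) = 1 (m(V) = -1/3*(-3) = 1)
J = 7389 (J = (15*(-10))*(-27) - 1*(-3339) = -150*(-27) + 3339 = 4050 + 3339 = 7389)
z(R) = 2*R*(112 + R) (z(R) = (2*R)*(112 + R) = 2*R*(112 + R))
sqrt(J + z(m(-3))) = sqrt(7389 + 2*1*(112 + 1)) = sqrt(7389 + 2*1*113) = sqrt(7389 + 226) = sqrt(7615)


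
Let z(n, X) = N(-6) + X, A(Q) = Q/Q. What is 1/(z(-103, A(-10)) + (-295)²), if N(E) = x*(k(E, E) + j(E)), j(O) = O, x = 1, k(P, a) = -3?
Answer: 1/87017 ≈ 1.1492e-5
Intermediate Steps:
A(Q) = 1
N(E) = -3 + E (N(E) = 1*(-3 + E) = -3 + E)
z(n, X) = -9 + X (z(n, X) = (-3 - 6) + X = -9 + X)
1/(z(-103, A(-10)) + (-295)²) = 1/((-9 + 1) + (-295)²) = 1/(-8 + 87025) = 1/87017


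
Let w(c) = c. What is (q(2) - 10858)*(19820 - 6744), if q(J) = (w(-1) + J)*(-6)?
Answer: -142057664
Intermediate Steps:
q(J) = 6 - 6*J (q(J) = (-1 + J)*(-6) = 6 - 6*J)
(q(2) - 10858)*(19820 - 6744) = ((6 - 6*2) - 10858)*(19820 - 6744) = ((6 - 12) - 10858)*13076 = (-6 - 10858)*13076 = -10864*13076 = -142057664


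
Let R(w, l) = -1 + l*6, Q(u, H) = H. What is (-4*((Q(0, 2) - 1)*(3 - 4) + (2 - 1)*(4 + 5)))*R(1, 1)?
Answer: -160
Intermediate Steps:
R(w, l) = -1 + 6*l
(-4*((Q(0, 2) - 1)*(3 - 4) + (2 - 1)*(4 + 5)))*R(1, 1) = (-4*((2 - 1)*(3 - 4) + (2 - 1)*(4 + 5)))*(-1 + 6*1) = (-4*(1*(-1) + 1*9))*(-1 + 6) = -4*(-1 + 9)*5 = -4*8*5 = -32*5 = -160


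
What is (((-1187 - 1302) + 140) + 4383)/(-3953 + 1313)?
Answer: -339/440 ≈ -0.77045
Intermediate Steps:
(((-1187 - 1302) + 140) + 4383)/(-3953 + 1313) = ((-2489 + 140) + 4383)/(-2640) = (-2349 + 4383)*(-1/2640) = 2034*(-1/2640) = -339/440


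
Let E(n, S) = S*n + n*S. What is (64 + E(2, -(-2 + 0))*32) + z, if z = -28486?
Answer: -28166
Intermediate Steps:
E(n, S) = 2*S*n (E(n, S) = S*n + S*n = 2*S*n)
(64 + E(2, -(-2 + 0))*32) + z = (64 + (2*(-(-2 + 0))*2)*32) - 28486 = (64 + (2*(-1*(-2))*2)*32) - 28486 = (64 + (2*2*2)*32) - 28486 = (64 + 8*32) - 28486 = (64 + 256) - 28486 = 320 - 28486 = -28166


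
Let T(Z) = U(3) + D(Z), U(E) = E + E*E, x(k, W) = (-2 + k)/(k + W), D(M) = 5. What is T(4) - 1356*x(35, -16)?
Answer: -44425/19 ≈ -2338.2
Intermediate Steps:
x(k, W) = (-2 + k)/(W + k)
U(E) = E + E²
T(Z) = 17 (T(Z) = 3*(1 + 3) + 5 = 3*4 + 5 = 12 + 5 = 17)
T(4) - 1356*x(35, -16) = 17 - 1356*(-2 + 35)/(-16 + 35) = 17 - 1356*33/19 = 17 - 44748/19 = -44425/19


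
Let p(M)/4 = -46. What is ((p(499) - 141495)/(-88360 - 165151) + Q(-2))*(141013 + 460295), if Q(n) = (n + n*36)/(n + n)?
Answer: 2905299275310/253511 ≈ 1.1460e+7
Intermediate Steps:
p(M) = -184 (p(M) = 4*(-46) = -184)
Q(n) = 37/2 (Q(n) = (n + 36*n)/((2*n)) = (37*n)*(1/(2*n)) = 37/2)
((p(499) - 141495)/(-88360 - 165151) + Q(-2))*(141013 + 460295) = ((-184 - 141495)/(-88360 - 165151) + 37/2)*(141013 + 460295) = (-141679/(-253511) + 37/2)*601308 = (-141679*(-1/253511) + 37/2)*601308 = (141679/253511 + 37/2)*601308 = (9663265/507022)*601308 = 2905299275310/253511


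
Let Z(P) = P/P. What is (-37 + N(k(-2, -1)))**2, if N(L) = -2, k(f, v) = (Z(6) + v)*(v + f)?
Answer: 1521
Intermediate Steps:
Z(P) = 1
k(f, v) = (1 + v)*(f + v) (k(f, v) = (1 + v)*(v + f) = (1 + v)*(f + v))
(-37 + N(k(-2, -1)))**2 = (-37 - 2)**2 = (-39)**2 = 1521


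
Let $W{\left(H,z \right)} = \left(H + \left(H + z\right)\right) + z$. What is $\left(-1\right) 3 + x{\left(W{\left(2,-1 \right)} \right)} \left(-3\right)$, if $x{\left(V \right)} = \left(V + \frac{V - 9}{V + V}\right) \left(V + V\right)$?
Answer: $-6$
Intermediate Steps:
$W{\left(H,z \right)} = 2 H + 2 z$ ($W{\left(H,z \right)} = \left(z + 2 H\right) + z = 2 H + 2 z$)
$x{\left(V \right)} = 2 V \left(V + \frac{-9 + V}{2 V}\right)$ ($x{\left(V \right)} = \left(V + \frac{-9 + V}{2 V}\right) 2 V = 2 V \left(V + \frac{-9 + V}{2 V}\right)$)
$\left(-1\right) 3 + x{\left(W{\left(2,-1 \right)} \right)} \left(-3\right) = \left(-1\right) 3 + \left(-9 + \left(2 \cdot 2 + 2 \left(-1\right)\right) + 2 \left(2 \cdot 2 + 2 \left(-1\right)\right)^{2}\right) \left(-3\right) = -3 + \left(-9 + \left(4 - 2\right) + 2 \left(4 - 2\right)^{2}\right) \left(-3\right) = -3 + \left(-9 + 2 + 2 \cdot 2^{2}\right) \left(-3\right) = -3 + \left(-9 + 2 + 2 \cdot 4\right) \left(-3\right) = -3 + \left(-9 + 2 + 8\right) \left(-3\right) = -3 + 1 \left(-3\right) = -3 - 3 = -6$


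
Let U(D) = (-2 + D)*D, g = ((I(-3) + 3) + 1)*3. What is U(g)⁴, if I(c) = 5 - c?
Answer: 2244531326976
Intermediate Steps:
g = 36 (g = (((5 - 1*(-3)) + 3) + 1)*3 = (((5 + 3) + 3) + 1)*3 = ((8 + 3) + 1)*3 = (11 + 1)*3 = 12*3 = 36)
U(D) = D*(-2 + D)
U(g)⁴ = (36*(-2 + 36))⁴ = (36*34)⁴ = 1224⁴ = 2244531326976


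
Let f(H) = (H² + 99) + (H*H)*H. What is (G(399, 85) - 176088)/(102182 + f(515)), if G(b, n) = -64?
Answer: -176152/136958381 ≈ -0.0012862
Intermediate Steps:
f(H) = 99 + H² + H³ (f(H) = (99 + H²) + H²*H = (99 + H²) + H³ = 99 + H² + H³)
(G(399, 85) - 176088)/(102182 + f(515)) = (-64 - 176088)/(102182 + (99 + 515² + 515³)) = -176152/(102182 + (99 + 265225 + 136590875)) = -176152/(102182 + 136856199) = -176152/136958381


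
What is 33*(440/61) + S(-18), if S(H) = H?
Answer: 13422/61 ≈ 220.03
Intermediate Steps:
33*(440/61) + S(-18) = 33*(440/61) - 18 = 14520/61 - 18 = 13422/61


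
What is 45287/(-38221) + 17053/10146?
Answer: 192300811/387790266 ≈ 0.49589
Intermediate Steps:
45287/(-38221) + 17053/10146 = 45287*(-1/38221) + 17053*(1/10146) = -45287/38221 + 17053/10146 = 192300811/387790266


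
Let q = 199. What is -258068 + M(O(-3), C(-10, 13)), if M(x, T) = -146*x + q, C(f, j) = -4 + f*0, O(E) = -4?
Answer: -257285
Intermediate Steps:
C(f, j) = -4 (C(f, j) = -4 + 0 = -4)
M(x, T) = 199 - 146*x (M(x, T) = -146*x + 199 = 199 - 146*x)
-258068 + M(O(-3), C(-10, 13)) = -258068 + (199 - 146*(-4)) = -258068 + (199 + 584) = -258068 + 783 = -257285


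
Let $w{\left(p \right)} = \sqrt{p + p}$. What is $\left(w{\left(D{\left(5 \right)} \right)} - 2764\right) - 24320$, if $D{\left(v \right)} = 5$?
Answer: $-27084 + \sqrt{10} \approx -27081.0$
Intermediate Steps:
$w{\left(p \right)} = \sqrt{2} \sqrt{p}$ ($w{\left(p \right)} = \sqrt{2 p} = \sqrt{2} \sqrt{p}$)
$\left(w{\left(D{\left(5 \right)} \right)} - 2764\right) - 24320 = \left(\sqrt{2} \sqrt{5} - 2764\right) - 24320 = \left(\sqrt{10} - 2764\right) - 24320 = \left(-2764 + \sqrt{10}\right) - 24320 = -27084 + \sqrt{10}$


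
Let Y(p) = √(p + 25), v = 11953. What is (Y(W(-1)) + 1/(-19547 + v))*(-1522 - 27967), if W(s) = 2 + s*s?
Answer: 29489/7594 - 58978*√7 ≈ -1.5604e+5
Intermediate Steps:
W(s) = 2 + s²
Y(p) = √(25 + p)
(Y(W(-1)) + 1/(-19547 + v))*(-1522 - 27967) = (√(25 + (2 + (-1)²)) + 1/(-19547 + 11953))*(-1522 - 27967) = (√(25 + (2 + 1)) + 1/(-7594))*(-29489) = (√(25 + 3) - 1/7594)*(-29489) = (√28 - 1/7594)*(-29489) = (2*√7 - 1/7594)*(-29489) = (-1/7594 + 2*√7)*(-29489) = 29489/7594 - 58978*√7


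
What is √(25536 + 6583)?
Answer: √32119 ≈ 179.22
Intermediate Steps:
√(25536 + 6583) = √32119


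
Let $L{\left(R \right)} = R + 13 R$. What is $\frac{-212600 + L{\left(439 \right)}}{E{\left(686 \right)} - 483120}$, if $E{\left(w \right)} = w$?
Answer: $\frac{103227}{241217} \approx 0.42794$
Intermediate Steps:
$L{\left(R \right)} = 14 R$
$\frac{-212600 + L{\left(439 \right)}}{E{\left(686 \right)} - 483120} = \frac{-212600 + 14 \cdot 439}{686 - 483120} = \frac{-212600 + 6146}{-482434} = \left(-206454\right) \left(- \frac{1}{482434}\right) = \frac{103227}{241217}$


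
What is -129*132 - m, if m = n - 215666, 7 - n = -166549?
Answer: 32082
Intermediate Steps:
n = 166556 (n = 7 - 1*(-166549) = 7 + 166549 = 166556)
m = -49110 (m = 166556 - 215666 = -49110)
-129*132 - m = -129*132 - 1*(-49110) = -17028 + 49110 = 32082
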